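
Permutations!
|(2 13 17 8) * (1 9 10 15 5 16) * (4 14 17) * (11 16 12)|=|(1 9 10 15 5 12 11 16)(2 13 4 14 17 8)|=24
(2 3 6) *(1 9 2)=[0, 9, 3, 6, 4, 5, 1, 7, 8, 2]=(1 9 2 3 6)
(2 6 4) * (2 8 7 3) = [0, 1, 6, 2, 8, 5, 4, 3, 7] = (2 6 4 8 7 3)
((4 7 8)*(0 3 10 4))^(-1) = (0 8 7 4 10 3)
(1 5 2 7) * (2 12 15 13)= [0, 5, 7, 3, 4, 12, 6, 1, 8, 9, 10, 11, 15, 2, 14, 13]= (1 5 12 15 13 2 7)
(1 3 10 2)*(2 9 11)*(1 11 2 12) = [0, 3, 11, 10, 4, 5, 6, 7, 8, 2, 9, 12, 1] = (1 3 10 9 2 11 12)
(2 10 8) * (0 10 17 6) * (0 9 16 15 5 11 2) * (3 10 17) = (0 17 6 9 16 15 5 11 2 3 10 8) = [17, 1, 3, 10, 4, 11, 9, 7, 0, 16, 8, 2, 12, 13, 14, 5, 15, 6]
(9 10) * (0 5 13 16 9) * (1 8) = (0 5 13 16 9 10)(1 8) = [5, 8, 2, 3, 4, 13, 6, 7, 1, 10, 0, 11, 12, 16, 14, 15, 9]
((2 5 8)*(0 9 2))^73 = (0 5 9 8 2)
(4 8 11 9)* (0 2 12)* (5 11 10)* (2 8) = (0 8 10 5 11 9 4 2 12) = [8, 1, 12, 3, 2, 11, 6, 7, 10, 4, 5, 9, 0]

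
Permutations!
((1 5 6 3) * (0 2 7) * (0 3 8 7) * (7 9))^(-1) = ((0 2)(1 5 6 8 9 7 3))^(-1) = (0 2)(1 3 7 9 8 6 5)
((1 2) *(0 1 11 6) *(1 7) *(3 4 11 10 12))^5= ((0 7 1 2 10 12 3 4 11 6))^5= (0 12)(1 4)(2 11)(3 7)(6 10)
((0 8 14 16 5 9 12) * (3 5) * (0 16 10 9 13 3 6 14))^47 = ((0 8)(3 5 13)(6 14 10 9 12 16))^47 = (0 8)(3 13 5)(6 16 12 9 10 14)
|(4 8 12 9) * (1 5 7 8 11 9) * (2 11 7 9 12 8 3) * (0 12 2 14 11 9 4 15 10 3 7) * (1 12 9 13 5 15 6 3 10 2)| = |(0 9 6 3 14 11 1 15 2 13 5 4)| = 12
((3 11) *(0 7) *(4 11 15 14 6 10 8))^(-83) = ((0 7)(3 15 14 6 10 8 4 11))^(-83) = (0 7)(3 8 14 11 10 15 4 6)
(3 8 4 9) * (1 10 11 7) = [0, 10, 2, 8, 9, 5, 6, 1, 4, 3, 11, 7] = (1 10 11 7)(3 8 4 9)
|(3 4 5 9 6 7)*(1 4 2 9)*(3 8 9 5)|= |(1 4 3 2 5)(6 7 8 9)|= 20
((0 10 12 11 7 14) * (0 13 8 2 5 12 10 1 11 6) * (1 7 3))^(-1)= (0 6 12 5 2 8 13 14 7)(1 3 11)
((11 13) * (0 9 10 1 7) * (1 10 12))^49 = (0 7 1 12 9)(11 13)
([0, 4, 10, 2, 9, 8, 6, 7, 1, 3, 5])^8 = [0, 1, 2, 3, 4, 5, 6, 7, 8, 9, 10]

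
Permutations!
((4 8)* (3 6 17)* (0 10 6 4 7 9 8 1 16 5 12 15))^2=(0 6 3 1 5 15 10 17 4 16 12)(7 8 9)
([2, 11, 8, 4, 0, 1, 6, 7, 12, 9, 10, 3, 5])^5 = [1, 2, 11, 12, 5, 0, 6, 7, 3, 9, 10, 8, 4]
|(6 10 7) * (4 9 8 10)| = 6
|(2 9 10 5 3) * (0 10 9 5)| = |(0 10)(2 5 3)| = 6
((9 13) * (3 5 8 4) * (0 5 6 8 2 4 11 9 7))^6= ((0 5 2 4 3 6 8 11 9 13 7))^6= (0 8 5 11 2 9 4 13 3 7 6)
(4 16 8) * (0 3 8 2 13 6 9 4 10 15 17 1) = (0 3 8 10 15 17 1)(2 13 6 9 4 16) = [3, 0, 13, 8, 16, 5, 9, 7, 10, 4, 15, 11, 12, 6, 14, 17, 2, 1]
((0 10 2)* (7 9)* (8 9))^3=((0 10 2)(7 8 9))^3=(10)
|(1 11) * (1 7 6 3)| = 5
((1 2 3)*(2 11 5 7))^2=((1 11 5 7 2 3))^2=(1 5 2)(3 11 7)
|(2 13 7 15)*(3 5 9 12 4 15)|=9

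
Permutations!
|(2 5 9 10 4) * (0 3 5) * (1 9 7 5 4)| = 12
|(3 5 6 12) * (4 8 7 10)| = 4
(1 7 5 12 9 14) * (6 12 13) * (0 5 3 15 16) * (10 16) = (0 5 13 6 12 9 14 1 7 3 15 10 16) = [5, 7, 2, 15, 4, 13, 12, 3, 8, 14, 16, 11, 9, 6, 1, 10, 0]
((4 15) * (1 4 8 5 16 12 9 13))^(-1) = ((1 4 15 8 5 16 12 9 13))^(-1) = (1 13 9 12 16 5 8 15 4)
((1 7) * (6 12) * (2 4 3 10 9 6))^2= (2 3 9 12 4 10 6)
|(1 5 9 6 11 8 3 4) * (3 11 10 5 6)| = 14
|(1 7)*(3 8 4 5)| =|(1 7)(3 8 4 5)| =4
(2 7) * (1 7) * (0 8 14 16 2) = (0 8 14 16 2 1 7) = [8, 7, 1, 3, 4, 5, 6, 0, 14, 9, 10, 11, 12, 13, 16, 15, 2]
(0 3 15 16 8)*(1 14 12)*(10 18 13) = [3, 14, 2, 15, 4, 5, 6, 7, 0, 9, 18, 11, 1, 10, 12, 16, 8, 17, 13] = (0 3 15 16 8)(1 14 12)(10 18 13)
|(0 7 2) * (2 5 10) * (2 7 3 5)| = 6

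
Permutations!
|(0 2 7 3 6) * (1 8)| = 10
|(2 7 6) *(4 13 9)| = 3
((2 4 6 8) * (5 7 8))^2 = (2 6 7)(4 5 8) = ((2 4 6 5 7 8))^2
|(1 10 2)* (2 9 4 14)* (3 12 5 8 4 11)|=|(1 10 9 11 3 12 5 8 4 14 2)|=11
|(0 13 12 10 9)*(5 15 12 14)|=8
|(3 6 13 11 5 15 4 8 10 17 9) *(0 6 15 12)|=42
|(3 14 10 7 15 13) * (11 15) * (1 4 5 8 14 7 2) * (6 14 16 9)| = |(1 4 5 8 16 9 6 14 10 2)(3 7 11 15 13)| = 10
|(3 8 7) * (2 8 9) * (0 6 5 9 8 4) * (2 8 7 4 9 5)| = |(0 6 2 9 8 4)(3 7)| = 6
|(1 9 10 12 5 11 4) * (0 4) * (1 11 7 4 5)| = 20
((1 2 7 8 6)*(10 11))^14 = (11)(1 6 8 7 2)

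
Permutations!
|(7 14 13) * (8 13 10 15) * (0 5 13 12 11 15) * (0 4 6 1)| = 36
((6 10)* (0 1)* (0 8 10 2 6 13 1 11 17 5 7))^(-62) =((0 11 17 5 7)(1 8 10 13)(2 6))^(-62) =(0 5 11 7 17)(1 10)(8 13)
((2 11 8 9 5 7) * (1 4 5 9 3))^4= (1 2)(3 7)(4 11)(5 8)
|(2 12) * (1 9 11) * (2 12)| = 3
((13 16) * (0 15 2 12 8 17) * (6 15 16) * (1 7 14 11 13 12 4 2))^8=(0 8 16 17 12)(1 7 14 11 13 6 15)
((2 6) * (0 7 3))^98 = (0 3 7)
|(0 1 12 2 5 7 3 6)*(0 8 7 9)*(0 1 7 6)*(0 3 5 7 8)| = |(0 8 6)(1 12 2 7 5 9)| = 6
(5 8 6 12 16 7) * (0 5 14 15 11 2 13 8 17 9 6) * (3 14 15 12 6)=(0 5 17 9 3 14 12 16 7 15 11 2 13 8)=[5, 1, 13, 14, 4, 17, 6, 15, 0, 3, 10, 2, 16, 8, 12, 11, 7, 9]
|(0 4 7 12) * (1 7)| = |(0 4 1 7 12)| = 5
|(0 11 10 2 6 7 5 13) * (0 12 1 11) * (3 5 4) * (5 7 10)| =|(1 11 5 13 12)(2 6 10)(3 7 4)| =15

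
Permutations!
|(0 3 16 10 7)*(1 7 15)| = |(0 3 16 10 15 1 7)| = 7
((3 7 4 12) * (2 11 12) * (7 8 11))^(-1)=(2 4 7)(3 12 11 8)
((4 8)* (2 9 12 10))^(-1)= ((2 9 12 10)(4 8))^(-1)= (2 10 12 9)(4 8)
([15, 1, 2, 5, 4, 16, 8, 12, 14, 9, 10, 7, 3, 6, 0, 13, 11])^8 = [13, 1, 2, 16, 4, 11, 14, 3, 0, 9, 10, 12, 5, 8, 15, 6, 7]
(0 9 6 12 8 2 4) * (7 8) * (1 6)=(0 9 1 6 12 7 8 2 4)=[9, 6, 4, 3, 0, 5, 12, 8, 2, 1, 10, 11, 7]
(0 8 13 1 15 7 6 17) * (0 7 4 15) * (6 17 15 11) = (0 8 13 1)(4 11 6 15)(7 17) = [8, 0, 2, 3, 11, 5, 15, 17, 13, 9, 10, 6, 12, 1, 14, 4, 16, 7]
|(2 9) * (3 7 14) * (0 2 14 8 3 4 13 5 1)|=24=|(0 2 9 14 4 13 5 1)(3 7 8)|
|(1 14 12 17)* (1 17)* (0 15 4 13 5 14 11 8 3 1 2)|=8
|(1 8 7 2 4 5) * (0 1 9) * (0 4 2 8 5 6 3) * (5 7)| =|(0 1 7 8 5 9 4 6 3)| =9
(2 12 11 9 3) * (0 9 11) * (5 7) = [9, 1, 12, 2, 4, 7, 6, 5, 8, 3, 10, 11, 0] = (0 9 3 2 12)(5 7)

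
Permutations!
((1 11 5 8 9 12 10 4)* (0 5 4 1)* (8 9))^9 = ((0 5 9 12 10 1 11 4))^9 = (0 5 9 12 10 1 11 4)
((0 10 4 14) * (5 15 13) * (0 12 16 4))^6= (4 12)(14 16)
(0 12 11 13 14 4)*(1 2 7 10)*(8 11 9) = [12, 2, 7, 3, 0, 5, 6, 10, 11, 8, 1, 13, 9, 14, 4] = (0 12 9 8 11 13 14 4)(1 2 7 10)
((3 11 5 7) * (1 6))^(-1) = ((1 6)(3 11 5 7))^(-1) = (1 6)(3 7 5 11)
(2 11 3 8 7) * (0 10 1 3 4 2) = (0 10 1 3 8 7)(2 11 4) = [10, 3, 11, 8, 2, 5, 6, 0, 7, 9, 1, 4]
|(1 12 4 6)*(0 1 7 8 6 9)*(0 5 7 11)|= |(0 1 12 4 9 5 7 8 6 11)|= 10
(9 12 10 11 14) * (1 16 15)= [0, 16, 2, 3, 4, 5, 6, 7, 8, 12, 11, 14, 10, 13, 9, 1, 15]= (1 16 15)(9 12 10 11 14)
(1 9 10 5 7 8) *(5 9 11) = (1 11 5 7 8)(9 10) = [0, 11, 2, 3, 4, 7, 6, 8, 1, 10, 9, 5]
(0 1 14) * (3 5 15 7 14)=(0 1 3 5 15 7 14)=[1, 3, 2, 5, 4, 15, 6, 14, 8, 9, 10, 11, 12, 13, 0, 7]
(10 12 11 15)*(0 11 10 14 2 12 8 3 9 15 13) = (0 11 13)(2 12 10 8 3 9 15 14) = [11, 1, 12, 9, 4, 5, 6, 7, 3, 15, 8, 13, 10, 0, 2, 14]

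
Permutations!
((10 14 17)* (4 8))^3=((4 8)(10 14 17))^3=(17)(4 8)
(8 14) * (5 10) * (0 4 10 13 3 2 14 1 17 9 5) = (0 4 10)(1 17 9 5 13 3 2 14 8) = [4, 17, 14, 2, 10, 13, 6, 7, 1, 5, 0, 11, 12, 3, 8, 15, 16, 9]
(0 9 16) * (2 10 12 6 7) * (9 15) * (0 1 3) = (0 15 9 16 1 3)(2 10 12 6 7) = [15, 3, 10, 0, 4, 5, 7, 2, 8, 16, 12, 11, 6, 13, 14, 9, 1]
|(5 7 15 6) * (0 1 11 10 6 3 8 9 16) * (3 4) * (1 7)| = |(0 7 15 4 3 8 9 16)(1 11 10 6 5)| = 40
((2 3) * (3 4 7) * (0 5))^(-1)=(0 5)(2 3 7 4)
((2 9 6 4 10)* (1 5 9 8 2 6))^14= (1 9 5)(4 6 10)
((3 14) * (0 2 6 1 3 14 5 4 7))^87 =((14)(0 2 6 1 3 5 4 7))^87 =(14)(0 7 4 5 3 1 6 2)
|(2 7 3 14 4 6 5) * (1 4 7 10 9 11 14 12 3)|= |(1 4 6 5 2 10 9 11 14 7)(3 12)|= 10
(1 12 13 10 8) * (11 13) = (1 12 11 13 10 8) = [0, 12, 2, 3, 4, 5, 6, 7, 1, 9, 8, 13, 11, 10]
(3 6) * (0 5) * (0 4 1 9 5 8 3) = (0 8 3 6)(1 9 5 4) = [8, 9, 2, 6, 1, 4, 0, 7, 3, 5]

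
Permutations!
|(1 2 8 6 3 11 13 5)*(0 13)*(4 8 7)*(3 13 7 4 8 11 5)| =11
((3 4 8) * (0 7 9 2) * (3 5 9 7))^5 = ((0 3 4 8 5 9 2))^5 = (0 9 8 3 2 5 4)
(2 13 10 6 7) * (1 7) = [0, 7, 13, 3, 4, 5, 1, 2, 8, 9, 6, 11, 12, 10] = (1 7 2 13 10 6)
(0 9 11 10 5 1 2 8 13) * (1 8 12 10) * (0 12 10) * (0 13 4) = [9, 2, 10, 3, 0, 8, 6, 7, 4, 11, 5, 1, 13, 12] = (0 9 11 1 2 10 5 8 4)(12 13)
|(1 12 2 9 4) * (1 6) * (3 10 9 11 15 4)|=21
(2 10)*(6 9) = (2 10)(6 9) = [0, 1, 10, 3, 4, 5, 9, 7, 8, 6, 2]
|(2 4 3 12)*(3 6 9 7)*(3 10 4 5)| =20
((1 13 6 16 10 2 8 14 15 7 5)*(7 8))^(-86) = ((1 13 6 16 10 2 7 5)(8 14 15))^(-86) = (1 6 10 7)(2 5 13 16)(8 14 15)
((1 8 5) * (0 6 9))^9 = (9)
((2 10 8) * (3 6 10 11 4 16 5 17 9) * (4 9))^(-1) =(2 8 10 6 3 9 11)(4 17 5 16)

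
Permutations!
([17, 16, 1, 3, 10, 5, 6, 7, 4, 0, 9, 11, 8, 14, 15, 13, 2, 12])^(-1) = [9, 2, 16, 3, 8, 5, 6, 7, 12, 10, 4, 11, 17, 15, 13, 14, 1, 0]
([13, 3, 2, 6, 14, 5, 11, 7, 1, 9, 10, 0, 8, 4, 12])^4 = (0 12 6 4 1)(3 13 8 11 14)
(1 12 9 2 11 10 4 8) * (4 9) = [0, 12, 11, 3, 8, 5, 6, 7, 1, 2, 9, 10, 4] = (1 12 4 8)(2 11 10 9)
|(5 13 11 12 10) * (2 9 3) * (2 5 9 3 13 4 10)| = |(2 3 5 4 10 9 13 11 12)| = 9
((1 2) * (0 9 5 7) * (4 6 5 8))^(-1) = ((0 9 8 4 6 5 7)(1 2))^(-1) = (0 7 5 6 4 8 9)(1 2)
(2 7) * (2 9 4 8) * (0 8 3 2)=[8, 1, 7, 2, 3, 5, 6, 9, 0, 4]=(0 8)(2 7 9 4 3)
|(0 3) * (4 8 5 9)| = 4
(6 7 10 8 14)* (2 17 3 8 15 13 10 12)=(2 17 3 8 14 6 7 12)(10 15 13)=[0, 1, 17, 8, 4, 5, 7, 12, 14, 9, 15, 11, 2, 10, 6, 13, 16, 3]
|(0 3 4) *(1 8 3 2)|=|(0 2 1 8 3 4)|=6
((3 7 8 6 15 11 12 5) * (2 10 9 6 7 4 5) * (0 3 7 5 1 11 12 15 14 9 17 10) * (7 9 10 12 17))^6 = ((0 3 4 1 11 15 17 12 2)(5 9 6 14 10 7 8))^6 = (0 17 1)(2 15 4)(3 12 11)(5 8 7 10 14 6 9)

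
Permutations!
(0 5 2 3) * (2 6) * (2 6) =(6)(0 5 2 3) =[5, 1, 3, 0, 4, 2, 6]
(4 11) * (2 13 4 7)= (2 13 4 11 7)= [0, 1, 13, 3, 11, 5, 6, 2, 8, 9, 10, 7, 12, 4]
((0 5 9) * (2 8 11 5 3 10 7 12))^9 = ((0 3 10 7 12 2 8 11 5 9))^9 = (0 9 5 11 8 2 12 7 10 3)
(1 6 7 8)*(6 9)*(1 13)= (1 9 6 7 8 13)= [0, 9, 2, 3, 4, 5, 7, 8, 13, 6, 10, 11, 12, 1]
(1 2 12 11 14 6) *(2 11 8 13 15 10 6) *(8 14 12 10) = (1 11 12 14 2 10 6)(8 13 15) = [0, 11, 10, 3, 4, 5, 1, 7, 13, 9, 6, 12, 14, 15, 2, 8]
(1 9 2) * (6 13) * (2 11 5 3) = (1 9 11 5 3 2)(6 13) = [0, 9, 1, 2, 4, 3, 13, 7, 8, 11, 10, 5, 12, 6]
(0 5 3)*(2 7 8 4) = (0 5 3)(2 7 8 4) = [5, 1, 7, 0, 2, 3, 6, 8, 4]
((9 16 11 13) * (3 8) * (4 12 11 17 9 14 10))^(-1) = (3 8)(4 10 14 13 11 12)(9 17 16)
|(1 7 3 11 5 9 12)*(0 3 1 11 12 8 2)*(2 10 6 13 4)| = 12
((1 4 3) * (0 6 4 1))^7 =(0 3 4 6)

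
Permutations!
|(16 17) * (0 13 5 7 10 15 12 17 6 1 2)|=12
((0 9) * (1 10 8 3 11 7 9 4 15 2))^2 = (0 15 1 8 11 9 4 2 10 3 7)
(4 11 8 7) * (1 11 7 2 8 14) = (1 11 14)(2 8)(4 7) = [0, 11, 8, 3, 7, 5, 6, 4, 2, 9, 10, 14, 12, 13, 1]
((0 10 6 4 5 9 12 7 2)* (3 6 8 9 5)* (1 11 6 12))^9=(0 12 6 9)(1 10 7 4)(2 3 11 8)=((0 10 8 9 1 11 6 4 3 12 7 2))^9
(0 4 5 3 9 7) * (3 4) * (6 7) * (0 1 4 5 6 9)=(9)(0 3)(1 4 6 7)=[3, 4, 2, 0, 6, 5, 7, 1, 8, 9]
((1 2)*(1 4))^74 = ((1 2 4))^74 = (1 4 2)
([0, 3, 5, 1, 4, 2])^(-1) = [0, 3, 5, 1, 4, 2]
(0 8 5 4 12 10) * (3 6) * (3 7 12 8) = (0 3 6 7 12 10)(4 8 5) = [3, 1, 2, 6, 8, 4, 7, 12, 5, 9, 0, 11, 10]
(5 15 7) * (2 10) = (2 10)(5 15 7) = [0, 1, 10, 3, 4, 15, 6, 5, 8, 9, 2, 11, 12, 13, 14, 7]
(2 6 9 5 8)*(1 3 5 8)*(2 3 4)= (1 4 2 6 9 8 3 5)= [0, 4, 6, 5, 2, 1, 9, 7, 3, 8]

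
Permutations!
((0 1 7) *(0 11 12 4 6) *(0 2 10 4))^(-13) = ((0 1 7 11 12)(2 10 4 6))^(-13) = (0 7 12 1 11)(2 6 4 10)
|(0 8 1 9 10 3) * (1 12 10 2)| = 15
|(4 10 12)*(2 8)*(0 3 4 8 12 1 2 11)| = |(0 3 4 10 1 2 12 8 11)| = 9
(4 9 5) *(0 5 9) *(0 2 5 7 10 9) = (0 7 10 9)(2 5 4) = [7, 1, 5, 3, 2, 4, 6, 10, 8, 0, 9]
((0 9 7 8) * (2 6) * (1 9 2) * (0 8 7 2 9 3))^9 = (0 6)(1 9)(2 3) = ((0 9 2 6 1 3))^9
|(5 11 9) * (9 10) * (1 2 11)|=6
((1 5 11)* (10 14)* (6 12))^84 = ((1 5 11)(6 12)(10 14))^84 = (14)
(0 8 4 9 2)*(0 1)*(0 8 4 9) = [4, 8, 1, 3, 0, 5, 6, 7, 9, 2] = (0 4)(1 8 9 2)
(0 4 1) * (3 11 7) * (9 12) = (0 4 1)(3 11 7)(9 12) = [4, 0, 2, 11, 1, 5, 6, 3, 8, 12, 10, 7, 9]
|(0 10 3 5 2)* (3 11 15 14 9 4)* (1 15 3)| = 30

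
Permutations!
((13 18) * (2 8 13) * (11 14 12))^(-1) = (2 18 13 8)(11 12 14)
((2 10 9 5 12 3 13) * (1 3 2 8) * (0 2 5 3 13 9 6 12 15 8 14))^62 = ((0 2 10 6 12 5 15 8 1 13 14)(3 9))^62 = (0 8 6 14 15 10 13 5 2 1 12)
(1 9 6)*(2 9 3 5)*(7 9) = (1 3 5 2 7 9 6) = [0, 3, 7, 5, 4, 2, 1, 9, 8, 6]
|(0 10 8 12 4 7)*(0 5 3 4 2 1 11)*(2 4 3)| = |(0 10 8 12 4 7 5 2 1 11)| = 10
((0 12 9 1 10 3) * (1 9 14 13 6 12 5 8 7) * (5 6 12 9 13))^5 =((0 6 9 13 12 14 5 8 7 1 10 3))^5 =(0 14 10 13 7 6 5 3 12 1 9 8)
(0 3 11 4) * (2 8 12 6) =(0 3 11 4)(2 8 12 6) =[3, 1, 8, 11, 0, 5, 2, 7, 12, 9, 10, 4, 6]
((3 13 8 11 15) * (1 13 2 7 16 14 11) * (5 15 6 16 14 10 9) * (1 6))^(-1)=((1 13 8 6 16 10 9 5 15 3 2 7 14 11))^(-1)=(1 11 14 7 2 3 15 5 9 10 16 6 8 13)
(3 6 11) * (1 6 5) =(1 6 11 3 5) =[0, 6, 2, 5, 4, 1, 11, 7, 8, 9, 10, 3]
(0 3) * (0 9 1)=(0 3 9 1)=[3, 0, 2, 9, 4, 5, 6, 7, 8, 1]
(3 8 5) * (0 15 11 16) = (0 15 11 16)(3 8 5) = [15, 1, 2, 8, 4, 3, 6, 7, 5, 9, 10, 16, 12, 13, 14, 11, 0]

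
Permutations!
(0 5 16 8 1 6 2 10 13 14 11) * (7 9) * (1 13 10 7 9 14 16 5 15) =(0 15 1 6 2 7 14 11)(8 13 16) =[15, 6, 7, 3, 4, 5, 2, 14, 13, 9, 10, 0, 12, 16, 11, 1, 8]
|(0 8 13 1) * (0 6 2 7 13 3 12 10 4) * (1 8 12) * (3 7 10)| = |(0 12 3 1 6 2 10 4)(7 13 8)| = 24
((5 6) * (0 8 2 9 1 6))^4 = ((0 8 2 9 1 6 5))^4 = (0 1 8 6 2 5 9)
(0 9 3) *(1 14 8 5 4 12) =(0 9 3)(1 14 8 5 4 12) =[9, 14, 2, 0, 12, 4, 6, 7, 5, 3, 10, 11, 1, 13, 8]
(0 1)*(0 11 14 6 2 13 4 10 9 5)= (0 1 11 14 6 2 13 4 10 9 5)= [1, 11, 13, 3, 10, 0, 2, 7, 8, 5, 9, 14, 12, 4, 6]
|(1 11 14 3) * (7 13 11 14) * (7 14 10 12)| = 8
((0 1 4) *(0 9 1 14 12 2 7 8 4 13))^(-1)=(0 13 1 9 4 8 7 2 12 14)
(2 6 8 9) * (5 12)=(2 6 8 9)(5 12)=[0, 1, 6, 3, 4, 12, 8, 7, 9, 2, 10, 11, 5]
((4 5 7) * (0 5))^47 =(0 4 7 5)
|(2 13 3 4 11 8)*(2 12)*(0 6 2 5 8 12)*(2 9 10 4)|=9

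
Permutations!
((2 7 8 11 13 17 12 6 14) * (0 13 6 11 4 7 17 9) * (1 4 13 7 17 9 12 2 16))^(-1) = (0 9 2 17 4 1 16 14 6 11 12 13 8 7)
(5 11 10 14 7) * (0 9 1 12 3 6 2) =(0 9 1 12 3 6 2)(5 11 10 14 7) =[9, 12, 0, 6, 4, 11, 2, 5, 8, 1, 14, 10, 3, 13, 7]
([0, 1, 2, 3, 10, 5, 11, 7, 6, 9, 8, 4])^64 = (4 11 6 8 10)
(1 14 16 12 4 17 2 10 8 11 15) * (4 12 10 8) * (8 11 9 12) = [0, 14, 11, 3, 17, 5, 6, 7, 9, 12, 4, 15, 8, 13, 16, 1, 10, 2] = (1 14 16 10 4 17 2 11 15)(8 9 12)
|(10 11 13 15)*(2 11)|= 5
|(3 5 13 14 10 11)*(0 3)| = 7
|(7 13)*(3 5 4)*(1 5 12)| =|(1 5 4 3 12)(7 13)| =10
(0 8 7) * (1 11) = (0 8 7)(1 11) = [8, 11, 2, 3, 4, 5, 6, 0, 7, 9, 10, 1]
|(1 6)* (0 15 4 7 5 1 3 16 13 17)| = 11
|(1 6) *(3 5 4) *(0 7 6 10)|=15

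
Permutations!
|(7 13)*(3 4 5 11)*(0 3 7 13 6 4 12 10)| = 20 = |(13)(0 3 12 10)(4 5 11 7 6)|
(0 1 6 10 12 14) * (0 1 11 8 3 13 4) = (0 11 8 3 13 4)(1 6 10 12 14) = [11, 6, 2, 13, 0, 5, 10, 7, 3, 9, 12, 8, 14, 4, 1]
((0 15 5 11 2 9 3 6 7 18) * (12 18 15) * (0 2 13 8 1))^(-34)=(0 15 18 11 9 8 6)(1 7 12 5 2 13 3)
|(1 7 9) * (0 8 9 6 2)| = |(0 8 9 1 7 6 2)| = 7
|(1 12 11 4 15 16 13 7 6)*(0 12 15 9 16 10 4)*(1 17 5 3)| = |(0 12 11)(1 15 10 4 9 16 13 7 6 17 5 3)| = 12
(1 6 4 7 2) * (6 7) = (1 7 2)(4 6) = [0, 7, 1, 3, 6, 5, 4, 2]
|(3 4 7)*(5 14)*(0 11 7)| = 10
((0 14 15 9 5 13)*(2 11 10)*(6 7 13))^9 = (0 14 15 9 5 6 7 13)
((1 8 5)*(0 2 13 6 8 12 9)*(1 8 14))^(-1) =(0 9 12 1 14 6 13 2)(5 8)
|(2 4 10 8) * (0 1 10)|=6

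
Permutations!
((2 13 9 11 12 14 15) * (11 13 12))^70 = (2 14)(12 15)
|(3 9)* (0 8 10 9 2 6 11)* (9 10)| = 7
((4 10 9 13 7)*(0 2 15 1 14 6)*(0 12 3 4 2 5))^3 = (0 5)(1 12 10 7)(2 14 3 9)(4 13 15 6)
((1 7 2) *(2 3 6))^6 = ((1 7 3 6 2))^6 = (1 7 3 6 2)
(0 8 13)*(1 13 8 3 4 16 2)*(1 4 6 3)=[1, 13, 4, 6, 16, 5, 3, 7, 8, 9, 10, 11, 12, 0, 14, 15, 2]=(0 1 13)(2 4 16)(3 6)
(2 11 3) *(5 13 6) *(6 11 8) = (2 8 6 5 13 11 3) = [0, 1, 8, 2, 4, 13, 5, 7, 6, 9, 10, 3, 12, 11]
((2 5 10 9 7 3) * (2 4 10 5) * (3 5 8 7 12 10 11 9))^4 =(3 12 11)(4 10 9)(5 8 7)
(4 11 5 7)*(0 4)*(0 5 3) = (0 4 11 3)(5 7) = [4, 1, 2, 0, 11, 7, 6, 5, 8, 9, 10, 3]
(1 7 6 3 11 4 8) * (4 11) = [0, 7, 2, 4, 8, 5, 3, 6, 1, 9, 10, 11] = (11)(1 7 6 3 4 8)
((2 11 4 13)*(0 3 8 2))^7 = (13)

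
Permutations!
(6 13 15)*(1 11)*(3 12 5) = (1 11)(3 12 5)(6 13 15) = [0, 11, 2, 12, 4, 3, 13, 7, 8, 9, 10, 1, 5, 15, 14, 6]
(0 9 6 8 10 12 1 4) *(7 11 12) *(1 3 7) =[9, 4, 2, 7, 0, 5, 8, 11, 10, 6, 1, 12, 3] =(0 9 6 8 10 1 4)(3 7 11 12)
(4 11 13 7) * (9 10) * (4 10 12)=[0, 1, 2, 3, 11, 5, 6, 10, 8, 12, 9, 13, 4, 7]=(4 11 13 7 10 9 12)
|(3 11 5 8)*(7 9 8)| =|(3 11 5 7 9 8)| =6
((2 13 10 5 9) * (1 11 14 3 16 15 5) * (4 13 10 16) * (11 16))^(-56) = ((1 16 15 5 9 2 10)(3 4 13 11 14))^(-56) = (16)(3 14 11 13 4)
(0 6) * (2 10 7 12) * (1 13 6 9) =(0 9 1 13 6)(2 10 7 12) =[9, 13, 10, 3, 4, 5, 0, 12, 8, 1, 7, 11, 2, 6]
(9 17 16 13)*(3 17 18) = (3 17 16 13 9 18) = [0, 1, 2, 17, 4, 5, 6, 7, 8, 18, 10, 11, 12, 9, 14, 15, 13, 16, 3]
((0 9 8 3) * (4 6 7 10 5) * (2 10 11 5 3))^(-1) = (0 3 10 2 8 9)(4 5 11 7 6)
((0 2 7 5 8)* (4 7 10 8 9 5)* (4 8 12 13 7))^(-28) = ((0 2 10 12 13 7 8)(5 9))^(-28) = (13)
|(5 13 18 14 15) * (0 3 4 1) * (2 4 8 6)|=35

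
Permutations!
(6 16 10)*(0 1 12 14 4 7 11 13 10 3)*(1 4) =(0 4 7 11 13 10 6 16 3)(1 12 14) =[4, 12, 2, 0, 7, 5, 16, 11, 8, 9, 6, 13, 14, 10, 1, 15, 3]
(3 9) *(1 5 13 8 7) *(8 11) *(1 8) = [0, 5, 2, 9, 4, 13, 6, 8, 7, 3, 10, 1, 12, 11] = (1 5 13 11)(3 9)(7 8)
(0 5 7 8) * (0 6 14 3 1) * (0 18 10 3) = (0 5 7 8 6 14)(1 18 10 3) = [5, 18, 2, 1, 4, 7, 14, 8, 6, 9, 3, 11, 12, 13, 0, 15, 16, 17, 10]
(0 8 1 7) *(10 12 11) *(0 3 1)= (0 8)(1 7 3)(10 12 11)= [8, 7, 2, 1, 4, 5, 6, 3, 0, 9, 12, 10, 11]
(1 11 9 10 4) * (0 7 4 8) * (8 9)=[7, 11, 2, 3, 1, 5, 6, 4, 0, 10, 9, 8]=(0 7 4 1 11 8)(9 10)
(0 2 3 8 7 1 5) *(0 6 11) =(0 2 3 8 7 1 5 6 11) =[2, 5, 3, 8, 4, 6, 11, 1, 7, 9, 10, 0]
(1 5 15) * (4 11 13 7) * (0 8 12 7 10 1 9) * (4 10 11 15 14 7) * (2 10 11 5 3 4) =[8, 3, 10, 4, 15, 14, 6, 11, 12, 0, 1, 13, 2, 5, 7, 9] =(0 8 12 2 10 1 3 4 15 9)(5 14 7 11 13)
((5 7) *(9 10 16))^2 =((5 7)(9 10 16))^2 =(9 16 10)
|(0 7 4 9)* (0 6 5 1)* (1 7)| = |(0 1)(4 9 6 5 7)| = 10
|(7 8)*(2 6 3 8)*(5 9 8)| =7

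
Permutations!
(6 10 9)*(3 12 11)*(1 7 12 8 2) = (1 7 12 11 3 8 2)(6 10 9) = [0, 7, 1, 8, 4, 5, 10, 12, 2, 6, 9, 3, 11]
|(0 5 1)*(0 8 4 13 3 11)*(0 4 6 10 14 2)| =8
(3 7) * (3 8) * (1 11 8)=(1 11 8 3 7)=[0, 11, 2, 7, 4, 5, 6, 1, 3, 9, 10, 8]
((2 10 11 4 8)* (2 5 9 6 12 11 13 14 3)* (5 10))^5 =((2 5 9 6 12 11 4 8 10 13 14 3))^5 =(2 11 14 6 10 5 4 3 12 13 9 8)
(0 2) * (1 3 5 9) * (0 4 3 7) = (0 2 4 3 5 9 1 7) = [2, 7, 4, 5, 3, 9, 6, 0, 8, 1]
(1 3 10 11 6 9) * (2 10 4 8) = (1 3 4 8 2 10 11 6 9) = [0, 3, 10, 4, 8, 5, 9, 7, 2, 1, 11, 6]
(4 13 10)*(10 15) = (4 13 15 10) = [0, 1, 2, 3, 13, 5, 6, 7, 8, 9, 4, 11, 12, 15, 14, 10]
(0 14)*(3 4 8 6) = [14, 1, 2, 4, 8, 5, 3, 7, 6, 9, 10, 11, 12, 13, 0] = (0 14)(3 4 8 6)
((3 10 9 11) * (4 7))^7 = (3 11 9 10)(4 7)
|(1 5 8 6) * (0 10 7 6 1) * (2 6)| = 15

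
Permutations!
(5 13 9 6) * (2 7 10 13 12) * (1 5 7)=(1 5 12 2)(6 7 10 13 9)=[0, 5, 1, 3, 4, 12, 7, 10, 8, 6, 13, 11, 2, 9]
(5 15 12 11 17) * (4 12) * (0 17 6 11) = (0 17 5 15 4 12)(6 11) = [17, 1, 2, 3, 12, 15, 11, 7, 8, 9, 10, 6, 0, 13, 14, 4, 16, 5]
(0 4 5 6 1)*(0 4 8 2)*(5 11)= (0 8 2)(1 4 11 5 6)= [8, 4, 0, 3, 11, 6, 1, 7, 2, 9, 10, 5]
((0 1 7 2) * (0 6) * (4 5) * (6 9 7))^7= ((0 1 6)(2 9 7)(4 5))^7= (0 1 6)(2 9 7)(4 5)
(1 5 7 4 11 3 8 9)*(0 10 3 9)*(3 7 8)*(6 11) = (0 10 7 4 6 11 9 1 5 8) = [10, 5, 2, 3, 6, 8, 11, 4, 0, 1, 7, 9]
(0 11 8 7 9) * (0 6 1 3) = [11, 3, 2, 0, 4, 5, 1, 9, 7, 6, 10, 8] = (0 11 8 7 9 6 1 3)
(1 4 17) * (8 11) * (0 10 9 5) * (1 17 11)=[10, 4, 2, 3, 11, 0, 6, 7, 1, 5, 9, 8, 12, 13, 14, 15, 16, 17]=(17)(0 10 9 5)(1 4 11 8)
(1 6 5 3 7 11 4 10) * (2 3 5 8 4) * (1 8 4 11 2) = [0, 6, 3, 7, 10, 5, 4, 2, 11, 9, 8, 1] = (1 6 4 10 8 11)(2 3 7)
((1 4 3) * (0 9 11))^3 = ((0 9 11)(1 4 3))^3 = (11)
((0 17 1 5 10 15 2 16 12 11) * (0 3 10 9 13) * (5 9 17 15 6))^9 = (0 5 12 13 6 16 9 10 2 1 3 15 17 11)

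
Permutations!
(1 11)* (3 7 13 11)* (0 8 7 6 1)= (0 8 7 13 11)(1 3 6)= [8, 3, 2, 6, 4, 5, 1, 13, 7, 9, 10, 0, 12, 11]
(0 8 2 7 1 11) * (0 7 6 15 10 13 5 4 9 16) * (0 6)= (0 8 2)(1 11 7)(4 9 16 6 15 10 13 5)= [8, 11, 0, 3, 9, 4, 15, 1, 2, 16, 13, 7, 12, 5, 14, 10, 6]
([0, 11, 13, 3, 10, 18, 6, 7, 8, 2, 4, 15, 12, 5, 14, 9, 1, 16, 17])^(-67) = (1 9 5 16 15 13 17 11 2 18)(4 10)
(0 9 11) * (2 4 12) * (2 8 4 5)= [9, 1, 5, 3, 12, 2, 6, 7, 4, 11, 10, 0, 8]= (0 9 11)(2 5)(4 12 8)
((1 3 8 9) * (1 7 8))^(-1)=(1 3)(7 9 8)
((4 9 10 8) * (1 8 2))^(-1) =(1 2 10 9 4 8)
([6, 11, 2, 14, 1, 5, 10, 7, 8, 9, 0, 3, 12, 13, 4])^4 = (0 6 10)(1 4 14 3 11)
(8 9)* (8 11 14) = (8 9 11 14) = [0, 1, 2, 3, 4, 5, 6, 7, 9, 11, 10, 14, 12, 13, 8]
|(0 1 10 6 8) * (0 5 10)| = 4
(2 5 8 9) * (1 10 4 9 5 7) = [0, 10, 7, 3, 9, 8, 6, 1, 5, 2, 4] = (1 10 4 9 2 7)(5 8)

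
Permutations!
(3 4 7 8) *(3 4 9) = [0, 1, 2, 9, 7, 5, 6, 8, 4, 3] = (3 9)(4 7 8)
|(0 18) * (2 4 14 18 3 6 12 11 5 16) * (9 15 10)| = 33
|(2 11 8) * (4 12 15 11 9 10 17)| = |(2 9 10 17 4 12 15 11 8)| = 9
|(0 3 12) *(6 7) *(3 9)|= |(0 9 3 12)(6 7)|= 4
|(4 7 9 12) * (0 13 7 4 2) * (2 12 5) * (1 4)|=6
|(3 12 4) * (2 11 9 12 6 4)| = |(2 11 9 12)(3 6 4)| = 12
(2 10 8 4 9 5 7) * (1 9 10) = [0, 9, 1, 3, 10, 7, 6, 2, 4, 5, 8] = (1 9 5 7 2)(4 10 8)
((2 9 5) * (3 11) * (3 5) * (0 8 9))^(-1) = (0 2 5 11 3 9 8) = ((0 8 9 3 11 5 2))^(-1)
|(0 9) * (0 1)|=3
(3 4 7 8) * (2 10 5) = (2 10 5)(3 4 7 8) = [0, 1, 10, 4, 7, 2, 6, 8, 3, 9, 5]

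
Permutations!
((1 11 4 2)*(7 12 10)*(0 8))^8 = (7 10 12)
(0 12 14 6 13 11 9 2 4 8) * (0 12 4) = [4, 1, 0, 3, 8, 5, 13, 7, 12, 2, 10, 9, 14, 11, 6] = (0 4 8 12 14 6 13 11 9 2)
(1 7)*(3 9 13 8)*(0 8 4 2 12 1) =(0 8 3 9 13 4 2 12 1 7) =[8, 7, 12, 9, 2, 5, 6, 0, 3, 13, 10, 11, 1, 4]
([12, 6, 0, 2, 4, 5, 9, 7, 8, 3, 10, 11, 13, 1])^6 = [3, 12, 9, 6, 4, 5, 13, 7, 8, 1, 10, 11, 2, 0]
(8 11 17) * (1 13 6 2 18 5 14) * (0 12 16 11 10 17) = (0 12 16 11)(1 13 6 2 18 5 14)(8 10 17) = [12, 13, 18, 3, 4, 14, 2, 7, 10, 9, 17, 0, 16, 6, 1, 15, 11, 8, 5]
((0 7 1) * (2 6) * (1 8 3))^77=((0 7 8 3 1)(2 6))^77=(0 8 1 7 3)(2 6)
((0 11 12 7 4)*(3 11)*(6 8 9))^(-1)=((0 3 11 12 7 4)(6 8 9))^(-1)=(0 4 7 12 11 3)(6 9 8)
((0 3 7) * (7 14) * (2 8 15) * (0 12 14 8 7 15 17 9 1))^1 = (0 3 8 17 9 1)(2 7 12 14 15)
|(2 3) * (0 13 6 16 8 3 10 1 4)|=10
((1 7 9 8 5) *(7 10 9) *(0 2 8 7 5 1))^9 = (0 2 8 1 10 9 7 5)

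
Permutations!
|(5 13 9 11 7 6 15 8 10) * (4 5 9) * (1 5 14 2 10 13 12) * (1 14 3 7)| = |(1 5 12 14 2 10 9 11)(3 7 6 15 8 13 4)| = 56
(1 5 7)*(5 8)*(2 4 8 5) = (1 5 7)(2 4 8) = [0, 5, 4, 3, 8, 7, 6, 1, 2]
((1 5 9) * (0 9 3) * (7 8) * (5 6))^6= ((0 9 1 6 5 3)(7 8))^6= (9)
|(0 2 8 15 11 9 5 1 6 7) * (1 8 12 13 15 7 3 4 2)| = 14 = |(0 1 6 3 4 2 12 13 15 11 9 5 8 7)|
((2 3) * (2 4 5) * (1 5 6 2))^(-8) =((1 5)(2 3 4 6))^(-8) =(6)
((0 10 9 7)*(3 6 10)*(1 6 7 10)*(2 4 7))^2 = (10)(0 2 7 3 4)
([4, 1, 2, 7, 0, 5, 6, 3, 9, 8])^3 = [4, 1, 2, 7, 0, 5, 6, 3, 9, 8]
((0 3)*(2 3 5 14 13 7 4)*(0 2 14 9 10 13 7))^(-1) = (0 13 10 9 5)(2 3)(4 7 14)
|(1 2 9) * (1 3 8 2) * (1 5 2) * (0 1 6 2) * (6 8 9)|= |(0 1 5)(2 6)(3 9)|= 6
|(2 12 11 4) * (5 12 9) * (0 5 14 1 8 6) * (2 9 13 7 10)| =|(0 5 12 11 4 9 14 1 8 6)(2 13 7 10)| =20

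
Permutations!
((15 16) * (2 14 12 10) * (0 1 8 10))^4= (16)(0 2 1 14 8 12 10)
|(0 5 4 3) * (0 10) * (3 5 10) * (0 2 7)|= |(0 10 2 7)(4 5)|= 4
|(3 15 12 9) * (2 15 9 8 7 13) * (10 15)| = |(2 10 15 12 8 7 13)(3 9)| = 14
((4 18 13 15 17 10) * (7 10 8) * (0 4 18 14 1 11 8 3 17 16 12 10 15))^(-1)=((0 4 14 1 11 8 7 15 16 12 10 18 13)(3 17))^(-1)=(0 13 18 10 12 16 15 7 8 11 1 14 4)(3 17)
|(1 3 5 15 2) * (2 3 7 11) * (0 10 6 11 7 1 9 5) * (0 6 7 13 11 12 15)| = 8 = |(0 10 7 13 11 2 9 5)(3 6 12 15)|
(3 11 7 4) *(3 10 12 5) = (3 11 7 4 10 12 5) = [0, 1, 2, 11, 10, 3, 6, 4, 8, 9, 12, 7, 5]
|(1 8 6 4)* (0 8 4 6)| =2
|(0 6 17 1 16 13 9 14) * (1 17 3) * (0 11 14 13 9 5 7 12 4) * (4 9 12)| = |(17)(0 6 3 1 16 12 9 13 5 7 4)(11 14)| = 22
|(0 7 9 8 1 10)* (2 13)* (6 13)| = 6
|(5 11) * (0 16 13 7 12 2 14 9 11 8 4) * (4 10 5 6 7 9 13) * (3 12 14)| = 6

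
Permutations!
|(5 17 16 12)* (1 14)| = |(1 14)(5 17 16 12)| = 4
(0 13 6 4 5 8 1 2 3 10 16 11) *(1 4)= (0 13 6 1 2 3 10 16 11)(4 5 8)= [13, 2, 3, 10, 5, 8, 1, 7, 4, 9, 16, 0, 12, 6, 14, 15, 11]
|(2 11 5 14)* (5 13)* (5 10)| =6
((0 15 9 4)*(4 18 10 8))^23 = ((0 15 9 18 10 8 4))^23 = (0 9 10 4 15 18 8)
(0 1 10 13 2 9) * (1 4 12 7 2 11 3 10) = [4, 1, 9, 10, 12, 5, 6, 2, 8, 0, 13, 3, 7, 11] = (0 4 12 7 2 9)(3 10 13 11)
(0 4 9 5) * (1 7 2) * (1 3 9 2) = (0 4 2 3 9 5)(1 7) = [4, 7, 3, 9, 2, 0, 6, 1, 8, 5]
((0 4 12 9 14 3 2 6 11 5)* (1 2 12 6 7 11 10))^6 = (0 7 10)(1 4 11)(2 6 5)(3 9)(12 14)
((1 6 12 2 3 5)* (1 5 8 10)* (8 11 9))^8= ((1 6 12 2 3 11 9 8 10))^8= (1 10 8 9 11 3 2 12 6)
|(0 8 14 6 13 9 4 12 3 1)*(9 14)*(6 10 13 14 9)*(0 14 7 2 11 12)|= |(0 8 6 7 2 11 12 3 1 14 10 13 9 4)|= 14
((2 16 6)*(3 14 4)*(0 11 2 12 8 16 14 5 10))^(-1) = ((0 11 2 14 4 3 5 10)(6 12 8 16))^(-1) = (0 10 5 3 4 14 2 11)(6 16 8 12)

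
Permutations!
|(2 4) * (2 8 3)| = |(2 4 8 3)| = 4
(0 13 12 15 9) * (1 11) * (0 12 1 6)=(0 13 1 11 6)(9 12 15)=[13, 11, 2, 3, 4, 5, 0, 7, 8, 12, 10, 6, 15, 1, 14, 9]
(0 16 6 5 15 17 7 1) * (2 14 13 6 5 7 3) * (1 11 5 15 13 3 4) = (0 16 15 17 4 1)(2 14 3)(5 13 6 7 11) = [16, 0, 14, 2, 1, 13, 7, 11, 8, 9, 10, 5, 12, 6, 3, 17, 15, 4]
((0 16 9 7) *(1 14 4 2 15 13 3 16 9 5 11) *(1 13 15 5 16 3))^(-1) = (16)(0 7 9)(1 13 11 5 2 4 14)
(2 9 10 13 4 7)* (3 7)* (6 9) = (2 6 9 10 13 4 3 7) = [0, 1, 6, 7, 3, 5, 9, 2, 8, 10, 13, 11, 12, 4]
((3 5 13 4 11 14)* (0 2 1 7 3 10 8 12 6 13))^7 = (0 2 1 7 3 5)(4 13 6 12 8 10 14 11)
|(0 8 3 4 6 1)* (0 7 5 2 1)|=20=|(0 8 3 4 6)(1 7 5 2)|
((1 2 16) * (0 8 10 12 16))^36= ((0 8 10 12 16 1 2))^36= (0 8 10 12 16 1 2)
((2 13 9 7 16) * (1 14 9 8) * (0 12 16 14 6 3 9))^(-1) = ((0 12 16 2 13 8 1 6 3 9 7 14))^(-1) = (0 14 7 9 3 6 1 8 13 2 16 12)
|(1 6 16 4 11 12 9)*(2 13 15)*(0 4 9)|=12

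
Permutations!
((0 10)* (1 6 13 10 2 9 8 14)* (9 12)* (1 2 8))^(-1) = (0 10 13 6 1 9 12 2 14 8)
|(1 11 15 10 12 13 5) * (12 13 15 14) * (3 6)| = |(1 11 14 12 15 10 13 5)(3 6)| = 8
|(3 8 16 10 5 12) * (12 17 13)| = |(3 8 16 10 5 17 13 12)| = 8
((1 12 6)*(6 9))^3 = (1 6 9 12)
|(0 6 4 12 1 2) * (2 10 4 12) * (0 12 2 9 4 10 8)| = |(0 6 2 12 1 8)(4 9)| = 6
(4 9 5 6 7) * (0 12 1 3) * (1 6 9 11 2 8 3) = (0 12 6 7 4 11 2 8 3)(5 9) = [12, 1, 8, 0, 11, 9, 7, 4, 3, 5, 10, 2, 6]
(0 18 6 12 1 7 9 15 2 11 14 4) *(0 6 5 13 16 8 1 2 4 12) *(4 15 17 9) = (0 18 5 13 16 8 1 7 4 6)(2 11 14 12)(9 17) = [18, 7, 11, 3, 6, 13, 0, 4, 1, 17, 10, 14, 2, 16, 12, 15, 8, 9, 5]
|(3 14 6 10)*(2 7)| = |(2 7)(3 14 6 10)| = 4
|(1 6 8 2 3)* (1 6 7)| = |(1 7)(2 3 6 8)| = 4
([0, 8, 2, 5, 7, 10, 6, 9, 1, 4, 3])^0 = (10)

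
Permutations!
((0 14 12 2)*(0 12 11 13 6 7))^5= (0 7 6 13 11 14)(2 12)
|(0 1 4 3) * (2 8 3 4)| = 5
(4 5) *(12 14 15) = (4 5)(12 14 15) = [0, 1, 2, 3, 5, 4, 6, 7, 8, 9, 10, 11, 14, 13, 15, 12]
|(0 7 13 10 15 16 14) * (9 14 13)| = |(0 7 9 14)(10 15 16 13)| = 4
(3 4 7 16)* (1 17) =(1 17)(3 4 7 16) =[0, 17, 2, 4, 7, 5, 6, 16, 8, 9, 10, 11, 12, 13, 14, 15, 3, 1]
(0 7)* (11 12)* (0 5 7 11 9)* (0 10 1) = (0 11 12 9 10 1)(5 7) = [11, 0, 2, 3, 4, 7, 6, 5, 8, 10, 1, 12, 9]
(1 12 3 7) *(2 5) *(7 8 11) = [0, 12, 5, 8, 4, 2, 6, 1, 11, 9, 10, 7, 3] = (1 12 3 8 11 7)(2 5)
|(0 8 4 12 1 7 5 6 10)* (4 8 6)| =15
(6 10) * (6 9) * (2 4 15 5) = [0, 1, 4, 3, 15, 2, 10, 7, 8, 6, 9, 11, 12, 13, 14, 5] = (2 4 15 5)(6 10 9)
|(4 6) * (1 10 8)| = 6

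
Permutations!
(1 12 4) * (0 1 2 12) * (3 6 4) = [1, 0, 12, 6, 2, 5, 4, 7, 8, 9, 10, 11, 3] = (0 1)(2 12 3 6 4)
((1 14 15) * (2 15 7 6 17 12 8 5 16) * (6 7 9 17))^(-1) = ((1 14 9 17 12 8 5 16 2 15))^(-1) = (1 15 2 16 5 8 12 17 9 14)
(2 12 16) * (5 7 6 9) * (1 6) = (1 6 9 5 7)(2 12 16) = [0, 6, 12, 3, 4, 7, 9, 1, 8, 5, 10, 11, 16, 13, 14, 15, 2]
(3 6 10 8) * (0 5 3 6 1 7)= [5, 7, 2, 1, 4, 3, 10, 0, 6, 9, 8]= (0 5 3 1 7)(6 10 8)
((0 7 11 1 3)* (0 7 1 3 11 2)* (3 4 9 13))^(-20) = (0 7 13 4 1 2 3 9 11)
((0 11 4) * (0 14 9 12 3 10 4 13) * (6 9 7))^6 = ((0 11 13)(3 10 4 14 7 6 9 12))^6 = (3 9 7 4)(6 14 10 12)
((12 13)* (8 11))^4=(13)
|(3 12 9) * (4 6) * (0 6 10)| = 12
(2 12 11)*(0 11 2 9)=[11, 1, 12, 3, 4, 5, 6, 7, 8, 0, 10, 9, 2]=(0 11 9)(2 12)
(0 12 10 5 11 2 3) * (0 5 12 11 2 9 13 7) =(0 11 9 13 7)(2 3 5)(10 12) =[11, 1, 3, 5, 4, 2, 6, 0, 8, 13, 12, 9, 10, 7]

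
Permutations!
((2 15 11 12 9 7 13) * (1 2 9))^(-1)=(1 12 11 15 2)(7 9 13)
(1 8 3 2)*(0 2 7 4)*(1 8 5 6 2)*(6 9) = (0 1 5 9 6 2 8 3 7 4) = [1, 5, 8, 7, 0, 9, 2, 4, 3, 6]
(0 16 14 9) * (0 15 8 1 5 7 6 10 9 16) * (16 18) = (1 5 7 6 10 9 15 8)(14 18 16) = [0, 5, 2, 3, 4, 7, 10, 6, 1, 15, 9, 11, 12, 13, 18, 8, 14, 17, 16]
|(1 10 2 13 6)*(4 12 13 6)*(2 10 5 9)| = 15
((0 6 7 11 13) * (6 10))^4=(0 11 6)(7 10 13)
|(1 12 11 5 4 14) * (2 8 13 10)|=12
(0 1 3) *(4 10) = [1, 3, 2, 0, 10, 5, 6, 7, 8, 9, 4] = (0 1 3)(4 10)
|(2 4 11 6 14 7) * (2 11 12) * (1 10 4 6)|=|(1 10 4 12 2 6 14 7 11)|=9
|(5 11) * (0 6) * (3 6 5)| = |(0 5 11 3 6)| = 5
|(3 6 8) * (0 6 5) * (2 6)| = 6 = |(0 2 6 8 3 5)|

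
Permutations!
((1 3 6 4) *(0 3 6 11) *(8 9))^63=(11)(8 9)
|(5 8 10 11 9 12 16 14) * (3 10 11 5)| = |(3 10 5 8 11 9 12 16 14)| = 9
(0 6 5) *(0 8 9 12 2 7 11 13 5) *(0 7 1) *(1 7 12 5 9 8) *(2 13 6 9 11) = (0 9 5 1)(2 7)(6 12 13 11) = [9, 0, 7, 3, 4, 1, 12, 2, 8, 5, 10, 6, 13, 11]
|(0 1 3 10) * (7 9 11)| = 12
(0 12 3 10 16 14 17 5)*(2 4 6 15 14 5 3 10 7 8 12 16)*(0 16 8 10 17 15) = [8, 1, 4, 7, 6, 16, 0, 10, 12, 9, 2, 11, 17, 13, 15, 14, 5, 3] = (0 8 12 17 3 7 10 2 4 6)(5 16)(14 15)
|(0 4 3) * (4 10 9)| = 5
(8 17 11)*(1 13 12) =(1 13 12)(8 17 11) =[0, 13, 2, 3, 4, 5, 6, 7, 17, 9, 10, 8, 1, 12, 14, 15, 16, 11]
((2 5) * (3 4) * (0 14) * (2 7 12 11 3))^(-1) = (0 14)(2 4 3 11 12 7 5) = ((0 14)(2 5 7 12 11 3 4))^(-1)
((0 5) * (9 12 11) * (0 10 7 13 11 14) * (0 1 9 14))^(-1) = (0 12 9 1 14 11 13 7 10 5)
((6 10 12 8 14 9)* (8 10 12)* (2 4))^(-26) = ((2 4)(6 12 10 8 14 9))^(-26) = (6 14 10)(8 12 9)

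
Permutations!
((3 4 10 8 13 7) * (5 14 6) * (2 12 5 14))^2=(14)(2 5 12)(3 10 13)(4 8 7)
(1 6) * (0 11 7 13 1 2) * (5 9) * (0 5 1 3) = [11, 6, 5, 0, 4, 9, 2, 13, 8, 1, 10, 7, 12, 3] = (0 11 7 13 3)(1 6 2 5 9)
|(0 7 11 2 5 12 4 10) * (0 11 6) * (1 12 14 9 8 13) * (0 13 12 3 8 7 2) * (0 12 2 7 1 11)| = 56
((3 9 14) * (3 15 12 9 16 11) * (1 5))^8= ((1 5)(3 16 11)(9 14 15 12))^8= (3 11 16)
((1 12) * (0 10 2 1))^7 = (0 2 12 10 1)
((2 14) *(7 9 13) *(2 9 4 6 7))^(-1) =(2 13 9 14)(4 7 6)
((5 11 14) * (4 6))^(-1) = ((4 6)(5 11 14))^(-1) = (4 6)(5 14 11)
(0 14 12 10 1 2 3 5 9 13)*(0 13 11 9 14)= [0, 2, 3, 5, 4, 14, 6, 7, 8, 11, 1, 9, 10, 13, 12]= (1 2 3 5 14 12 10)(9 11)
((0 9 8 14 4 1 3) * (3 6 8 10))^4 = ((0 9 10 3)(1 6 8 14 4))^4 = (1 4 14 8 6)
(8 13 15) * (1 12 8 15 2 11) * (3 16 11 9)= (1 12 8 13 2 9 3 16 11)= [0, 12, 9, 16, 4, 5, 6, 7, 13, 3, 10, 1, 8, 2, 14, 15, 11]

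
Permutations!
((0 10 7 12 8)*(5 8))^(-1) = ((0 10 7 12 5 8))^(-1) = (0 8 5 12 7 10)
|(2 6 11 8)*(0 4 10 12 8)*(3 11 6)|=|(0 4 10 12 8 2 3 11)|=8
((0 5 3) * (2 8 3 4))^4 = ((0 5 4 2 8 3))^4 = (0 8 4)(2 5 3)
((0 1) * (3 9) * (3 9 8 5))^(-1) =((9)(0 1)(3 8 5))^(-1) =(9)(0 1)(3 5 8)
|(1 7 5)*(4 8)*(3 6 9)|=|(1 7 5)(3 6 9)(4 8)|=6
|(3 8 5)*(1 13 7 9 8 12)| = 8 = |(1 13 7 9 8 5 3 12)|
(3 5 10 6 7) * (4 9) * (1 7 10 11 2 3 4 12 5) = (1 7 4 9 12 5 11 2 3)(6 10) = [0, 7, 3, 1, 9, 11, 10, 4, 8, 12, 6, 2, 5]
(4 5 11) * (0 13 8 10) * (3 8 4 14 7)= (0 13 4 5 11 14 7 3 8 10)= [13, 1, 2, 8, 5, 11, 6, 3, 10, 9, 0, 14, 12, 4, 7]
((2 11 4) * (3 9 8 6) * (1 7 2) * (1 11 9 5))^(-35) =(1 6 2 5 8 7 3 9)(4 11)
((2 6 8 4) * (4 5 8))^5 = (2 4 6)(5 8)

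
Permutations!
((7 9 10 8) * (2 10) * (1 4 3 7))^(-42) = (1 10 9 3)(2 7 4 8)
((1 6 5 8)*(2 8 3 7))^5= ((1 6 5 3 7 2 8))^5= (1 2 3 6 8 7 5)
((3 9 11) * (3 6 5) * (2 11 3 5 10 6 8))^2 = (2 8 11)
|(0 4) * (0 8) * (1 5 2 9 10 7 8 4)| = 8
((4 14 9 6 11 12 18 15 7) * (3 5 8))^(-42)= (4 6 18)(7 9 12)(11 15 14)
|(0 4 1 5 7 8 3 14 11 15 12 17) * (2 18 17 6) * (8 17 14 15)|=18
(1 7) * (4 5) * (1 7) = (7)(4 5) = [0, 1, 2, 3, 5, 4, 6, 7]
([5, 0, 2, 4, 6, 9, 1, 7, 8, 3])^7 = [0, 1, 2, 3, 4, 5, 6, 7, 8, 9]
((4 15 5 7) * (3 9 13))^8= ((3 9 13)(4 15 5 7))^8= (15)(3 13 9)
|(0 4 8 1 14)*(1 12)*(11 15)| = |(0 4 8 12 1 14)(11 15)| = 6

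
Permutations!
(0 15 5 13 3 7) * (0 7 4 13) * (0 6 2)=(0 15 5 6 2)(3 4 13)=[15, 1, 0, 4, 13, 6, 2, 7, 8, 9, 10, 11, 12, 3, 14, 5]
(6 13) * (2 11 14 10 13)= (2 11 14 10 13 6)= [0, 1, 11, 3, 4, 5, 2, 7, 8, 9, 13, 14, 12, 6, 10]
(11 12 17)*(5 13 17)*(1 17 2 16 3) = (1 17 11 12 5 13 2 16 3) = [0, 17, 16, 1, 4, 13, 6, 7, 8, 9, 10, 12, 5, 2, 14, 15, 3, 11]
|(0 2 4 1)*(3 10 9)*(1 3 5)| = |(0 2 4 3 10 9 5 1)| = 8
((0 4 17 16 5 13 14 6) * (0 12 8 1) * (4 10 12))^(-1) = (0 1 8 12 10)(4 6 14 13 5 16 17)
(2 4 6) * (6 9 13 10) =[0, 1, 4, 3, 9, 5, 2, 7, 8, 13, 6, 11, 12, 10] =(2 4 9 13 10 6)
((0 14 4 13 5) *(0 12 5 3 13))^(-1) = (0 4 14)(3 13)(5 12)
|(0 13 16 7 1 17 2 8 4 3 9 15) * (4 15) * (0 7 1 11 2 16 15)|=|(0 13 15 7 11 2 8)(1 17 16)(3 9 4)|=21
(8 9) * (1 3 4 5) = (1 3 4 5)(8 9) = [0, 3, 2, 4, 5, 1, 6, 7, 9, 8]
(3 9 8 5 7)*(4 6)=(3 9 8 5 7)(4 6)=[0, 1, 2, 9, 6, 7, 4, 3, 5, 8]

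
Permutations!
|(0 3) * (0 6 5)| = 4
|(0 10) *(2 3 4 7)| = |(0 10)(2 3 4 7)| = 4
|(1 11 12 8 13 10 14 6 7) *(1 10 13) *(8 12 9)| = 4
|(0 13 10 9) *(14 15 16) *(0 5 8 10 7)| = 12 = |(0 13 7)(5 8 10 9)(14 15 16)|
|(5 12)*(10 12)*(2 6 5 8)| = |(2 6 5 10 12 8)| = 6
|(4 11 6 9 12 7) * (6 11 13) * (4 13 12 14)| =|(4 12 7 13 6 9 14)| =7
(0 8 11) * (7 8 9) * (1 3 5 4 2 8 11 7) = [9, 3, 8, 5, 2, 4, 6, 11, 7, 1, 10, 0] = (0 9 1 3 5 4 2 8 7 11)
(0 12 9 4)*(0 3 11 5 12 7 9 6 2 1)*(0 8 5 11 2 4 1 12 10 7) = [0, 8, 12, 2, 3, 10, 4, 9, 5, 1, 7, 11, 6] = (1 8 5 10 7 9)(2 12 6 4 3)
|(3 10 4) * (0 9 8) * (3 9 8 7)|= 10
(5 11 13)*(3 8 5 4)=(3 8 5 11 13 4)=[0, 1, 2, 8, 3, 11, 6, 7, 5, 9, 10, 13, 12, 4]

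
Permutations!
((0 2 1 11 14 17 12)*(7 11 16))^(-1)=(0 12 17 14 11 7 16 1 2)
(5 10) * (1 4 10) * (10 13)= (1 4 13 10 5)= [0, 4, 2, 3, 13, 1, 6, 7, 8, 9, 5, 11, 12, 10]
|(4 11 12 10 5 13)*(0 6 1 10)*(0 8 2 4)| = |(0 6 1 10 5 13)(2 4 11 12 8)| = 30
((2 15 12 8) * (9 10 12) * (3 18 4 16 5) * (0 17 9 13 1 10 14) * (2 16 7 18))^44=((0 17 9 14)(1 10 12 8 16 5 3 2 15 13)(4 7 18))^44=(1 16 15 12 3)(2 10 5 13 8)(4 18 7)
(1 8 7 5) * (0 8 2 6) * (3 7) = [8, 2, 6, 7, 4, 1, 0, 5, 3] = (0 8 3 7 5 1 2 6)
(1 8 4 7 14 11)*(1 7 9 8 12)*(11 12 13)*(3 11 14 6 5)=(1 13 14 12)(3 11 7 6 5)(4 9 8)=[0, 13, 2, 11, 9, 3, 5, 6, 4, 8, 10, 7, 1, 14, 12]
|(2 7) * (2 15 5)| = 4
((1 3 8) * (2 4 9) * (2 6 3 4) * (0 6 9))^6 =(9)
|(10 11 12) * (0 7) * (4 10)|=4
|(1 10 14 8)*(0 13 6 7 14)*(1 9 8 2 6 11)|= 20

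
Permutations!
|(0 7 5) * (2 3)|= |(0 7 5)(2 3)|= 6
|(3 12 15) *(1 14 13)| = 3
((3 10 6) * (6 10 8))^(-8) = ((10)(3 8 6))^(-8) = (10)(3 8 6)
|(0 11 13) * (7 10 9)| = |(0 11 13)(7 10 9)| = 3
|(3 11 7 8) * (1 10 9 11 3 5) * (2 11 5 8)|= 12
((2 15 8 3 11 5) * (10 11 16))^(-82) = (2 11 16 8)(3 15 5 10)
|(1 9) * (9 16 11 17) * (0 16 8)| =7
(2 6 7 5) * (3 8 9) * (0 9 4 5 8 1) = (0 9 3 1)(2 6 7 8 4 5) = [9, 0, 6, 1, 5, 2, 7, 8, 4, 3]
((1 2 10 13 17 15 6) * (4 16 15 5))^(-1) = ((1 2 10 13 17 5 4 16 15 6))^(-1) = (1 6 15 16 4 5 17 13 10 2)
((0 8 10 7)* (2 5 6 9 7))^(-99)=((0 8 10 2 5 6 9 7))^(-99)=(0 6 10 7 5 8 9 2)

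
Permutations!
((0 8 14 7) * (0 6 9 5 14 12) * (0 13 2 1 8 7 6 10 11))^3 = (0 11 10 7)(1 13 8 2 12)(5 9 6 14)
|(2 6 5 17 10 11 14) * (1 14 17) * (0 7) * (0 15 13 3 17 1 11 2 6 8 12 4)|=55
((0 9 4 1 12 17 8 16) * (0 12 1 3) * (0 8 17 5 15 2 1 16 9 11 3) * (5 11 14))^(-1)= ((17)(0 14 5 15 2 1 16 12 11 3 8 9 4))^(-1)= (17)(0 4 9 8 3 11 12 16 1 2 15 5 14)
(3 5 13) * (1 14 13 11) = [0, 14, 2, 5, 4, 11, 6, 7, 8, 9, 10, 1, 12, 3, 13] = (1 14 13 3 5 11)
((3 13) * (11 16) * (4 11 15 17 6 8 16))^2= (6 16 17 8 15)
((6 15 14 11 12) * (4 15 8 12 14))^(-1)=(4 15)(6 12 8)(11 14)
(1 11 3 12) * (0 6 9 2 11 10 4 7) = [6, 10, 11, 12, 7, 5, 9, 0, 8, 2, 4, 3, 1] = (0 6 9 2 11 3 12 1 10 4 7)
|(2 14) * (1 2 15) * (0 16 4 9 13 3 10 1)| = |(0 16 4 9 13 3 10 1 2 14 15)| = 11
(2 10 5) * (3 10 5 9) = (2 5)(3 10 9) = [0, 1, 5, 10, 4, 2, 6, 7, 8, 3, 9]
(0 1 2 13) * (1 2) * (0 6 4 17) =[2, 1, 13, 3, 17, 5, 4, 7, 8, 9, 10, 11, 12, 6, 14, 15, 16, 0] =(0 2 13 6 4 17)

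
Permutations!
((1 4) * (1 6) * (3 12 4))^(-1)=((1 3 12 4 6))^(-1)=(1 6 4 12 3)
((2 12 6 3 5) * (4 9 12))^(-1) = (2 5 3 6 12 9 4)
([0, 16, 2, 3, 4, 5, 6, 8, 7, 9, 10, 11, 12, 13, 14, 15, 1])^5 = [0, 16, 2, 3, 4, 5, 6, 8, 7, 9, 10, 11, 12, 13, 14, 15, 1]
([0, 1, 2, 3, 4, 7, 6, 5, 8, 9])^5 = (9)(5 7)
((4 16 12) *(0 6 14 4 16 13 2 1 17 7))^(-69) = (0 4 1)(2 7 14)(6 13 17)(12 16)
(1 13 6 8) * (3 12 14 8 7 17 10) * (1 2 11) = (1 13 6 7 17 10 3 12 14 8 2 11) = [0, 13, 11, 12, 4, 5, 7, 17, 2, 9, 3, 1, 14, 6, 8, 15, 16, 10]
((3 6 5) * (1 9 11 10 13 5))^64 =(13)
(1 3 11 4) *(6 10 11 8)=(1 3 8 6 10 11 4)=[0, 3, 2, 8, 1, 5, 10, 7, 6, 9, 11, 4]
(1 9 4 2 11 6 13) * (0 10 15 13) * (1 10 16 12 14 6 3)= (0 16 12 14 6)(1 9 4 2 11 3)(10 15 13)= [16, 9, 11, 1, 2, 5, 0, 7, 8, 4, 15, 3, 14, 10, 6, 13, 12]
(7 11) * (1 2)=(1 2)(7 11)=[0, 2, 1, 3, 4, 5, 6, 11, 8, 9, 10, 7]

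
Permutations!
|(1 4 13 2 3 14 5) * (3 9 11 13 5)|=12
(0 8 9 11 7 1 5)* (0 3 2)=(0 8 9 11 7 1 5 3 2)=[8, 5, 0, 2, 4, 3, 6, 1, 9, 11, 10, 7]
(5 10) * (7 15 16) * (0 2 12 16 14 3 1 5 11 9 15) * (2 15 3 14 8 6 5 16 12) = (0 15 8 6 5 10 11 9 3 1 16 7) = [15, 16, 2, 1, 4, 10, 5, 0, 6, 3, 11, 9, 12, 13, 14, 8, 7]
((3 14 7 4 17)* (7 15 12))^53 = ((3 14 15 12 7 4 17))^53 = (3 7 14 4 15 17 12)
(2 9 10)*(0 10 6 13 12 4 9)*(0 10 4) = (0 4 9 6 13 12)(2 10) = [4, 1, 10, 3, 9, 5, 13, 7, 8, 6, 2, 11, 0, 12]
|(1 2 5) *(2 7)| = |(1 7 2 5)| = 4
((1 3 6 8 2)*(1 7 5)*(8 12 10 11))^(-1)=(1 5 7 2 8 11 10 12 6 3)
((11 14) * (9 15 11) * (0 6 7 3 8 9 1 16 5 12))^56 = (0 8 14 12 3 11 5 7 15 16 6 9 1)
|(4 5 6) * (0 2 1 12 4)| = |(0 2 1 12 4 5 6)| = 7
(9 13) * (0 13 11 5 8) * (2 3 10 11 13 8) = (0 8)(2 3 10 11 5)(9 13) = [8, 1, 3, 10, 4, 2, 6, 7, 0, 13, 11, 5, 12, 9]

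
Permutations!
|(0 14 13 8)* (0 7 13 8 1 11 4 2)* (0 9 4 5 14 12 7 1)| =60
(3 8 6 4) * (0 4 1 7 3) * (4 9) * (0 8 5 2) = (0 9 4 8 6 1 7 3 5 2) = [9, 7, 0, 5, 8, 2, 1, 3, 6, 4]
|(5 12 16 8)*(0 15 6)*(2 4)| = 12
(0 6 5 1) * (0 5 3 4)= [6, 5, 2, 4, 0, 1, 3]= (0 6 3 4)(1 5)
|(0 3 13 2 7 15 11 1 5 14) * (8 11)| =11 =|(0 3 13 2 7 15 8 11 1 5 14)|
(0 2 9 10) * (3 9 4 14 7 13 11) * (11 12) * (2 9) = (0 9 10)(2 4 14 7 13 12 11 3) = [9, 1, 4, 2, 14, 5, 6, 13, 8, 10, 0, 3, 11, 12, 7]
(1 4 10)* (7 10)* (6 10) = (1 4 7 6 10) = [0, 4, 2, 3, 7, 5, 10, 6, 8, 9, 1]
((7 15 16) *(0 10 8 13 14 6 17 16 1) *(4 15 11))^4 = ((0 10 8 13 14 6 17 16 7 11 4 15 1))^4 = (0 14 7 1 13 16 15 8 17 4 10 6 11)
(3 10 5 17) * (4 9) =(3 10 5 17)(4 9) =[0, 1, 2, 10, 9, 17, 6, 7, 8, 4, 5, 11, 12, 13, 14, 15, 16, 3]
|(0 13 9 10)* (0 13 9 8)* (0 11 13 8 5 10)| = 10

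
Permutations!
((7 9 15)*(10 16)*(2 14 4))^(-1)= (2 4 14)(7 15 9)(10 16)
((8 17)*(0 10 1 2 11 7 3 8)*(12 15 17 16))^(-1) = (0 17 15 12 16 8 3 7 11 2 1 10)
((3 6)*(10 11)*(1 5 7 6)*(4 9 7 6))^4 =(11)(4 9 7)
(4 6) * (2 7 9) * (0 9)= [9, 1, 7, 3, 6, 5, 4, 0, 8, 2]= (0 9 2 7)(4 6)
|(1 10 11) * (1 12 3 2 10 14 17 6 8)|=5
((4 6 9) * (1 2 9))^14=(1 6 4 9 2)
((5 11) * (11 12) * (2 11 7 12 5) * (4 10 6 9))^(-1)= ((2 11)(4 10 6 9)(7 12))^(-1)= (2 11)(4 9 6 10)(7 12)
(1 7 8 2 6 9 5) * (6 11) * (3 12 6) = (1 7 8 2 11 3 12 6 9 5) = [0, 7, 11, 12, 4, 1, 9, 8, 2, 5, 10, 3, 6]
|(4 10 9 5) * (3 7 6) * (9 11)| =15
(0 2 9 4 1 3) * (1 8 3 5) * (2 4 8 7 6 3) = [4, 5, 9, 0, 7, 1, 3, 6, 2, 8] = (0 4 7 6 3)(1 5)(2 9 8)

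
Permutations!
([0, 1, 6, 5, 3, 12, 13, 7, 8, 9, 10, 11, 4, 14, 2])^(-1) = (2 14 13 6)(3 4 12 5)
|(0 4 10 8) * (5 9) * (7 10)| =|(0 4 7 10 8)(5 9)| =10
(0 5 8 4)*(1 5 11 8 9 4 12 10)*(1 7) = [11, 5, 2, 3, 0, 9, 6, 1, 12, 4, 7, 8, 10] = (0 11 8 12 10 7 1 5 9 4)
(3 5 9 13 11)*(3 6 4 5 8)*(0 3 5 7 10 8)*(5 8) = (0 3)(4 7 10 5 9 13 11 6) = [3, 1, 2, 0, 7, 9, 4, 10, 8, 13, 5, 6, 12, 11]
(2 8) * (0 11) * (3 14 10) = (0 11)(2 8)(3 14 10) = [11, 1, 8, 14, 4, 5, 6, 7, 2, 9, 3, 0, 12, 13, 10]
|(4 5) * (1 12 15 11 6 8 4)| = |(1 12 15 11 6 8 4 5)| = 8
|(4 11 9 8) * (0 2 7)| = |(0 2 7)(4 11 9 8)| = 12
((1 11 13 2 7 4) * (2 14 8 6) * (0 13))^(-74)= (0 7 14 1 6)(2 13 4 8 11)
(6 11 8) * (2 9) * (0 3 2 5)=[3, 1, 9, 2, 4, 0, 11, 7, 6, 5, 10, 8]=(0 3 2 9 5)(6 11 8)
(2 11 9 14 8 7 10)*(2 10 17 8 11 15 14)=[0, 1, 15, 3, 4, 5, 6, 17, 7, 2, 10, 9, 12, 13, 11, 14, 16, 8]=(2 15 14 11 9)(7 17 8)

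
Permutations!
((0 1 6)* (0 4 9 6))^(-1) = ((0 1)(4 9 6))^(-1) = (0 1)(4 6 9)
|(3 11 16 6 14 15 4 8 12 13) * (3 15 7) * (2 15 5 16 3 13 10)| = 6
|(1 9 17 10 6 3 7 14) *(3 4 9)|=|(1 3 7 14)(4 9 17 10 6)|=20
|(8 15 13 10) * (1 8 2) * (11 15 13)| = |(1 8 13 10 2)(11 15)| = 10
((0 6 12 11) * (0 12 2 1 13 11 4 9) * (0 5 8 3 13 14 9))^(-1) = (0 4 12 11 13 3 8 5 9 14 1 2 6)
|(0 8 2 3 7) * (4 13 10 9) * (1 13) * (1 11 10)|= 20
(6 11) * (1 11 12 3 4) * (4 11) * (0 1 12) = (0 1 4 12 3 11 6) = [1, 4, 2, 11, 12, 5, 0, 7, 8, 9, 10, 6, 3]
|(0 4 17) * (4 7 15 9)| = 6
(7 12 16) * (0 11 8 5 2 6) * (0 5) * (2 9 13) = (0 11 8)(2 6 5 9 13)(7 12 16) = [11, 1, 6, 3, 4, 9, 5, 12, 0, 13, 10, 8, 16, 2, 14, 15, 7]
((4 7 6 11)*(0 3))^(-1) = ((0 3)(4 7 6 11))^(-1) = (0 3)(4 11 6 7)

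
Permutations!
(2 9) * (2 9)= (9)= [0, 1, 2, 3, 4, 5, 6, 7, 8, 9]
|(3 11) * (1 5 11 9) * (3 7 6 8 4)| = |(1 5 11 7 6 8 4 3 9)| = 9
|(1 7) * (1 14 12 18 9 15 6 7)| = |(6 7 14 12 18 9 15)| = 7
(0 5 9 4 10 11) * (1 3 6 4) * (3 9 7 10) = (0 5 7 10 11)(1 9)(3 6 4) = [5, 9, 2, 6, 3, 7, 4, 10, 8, 1, 11, 0]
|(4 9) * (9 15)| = 3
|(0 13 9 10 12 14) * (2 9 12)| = |(0 13 12 14)(2 9 10)| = 12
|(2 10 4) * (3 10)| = 4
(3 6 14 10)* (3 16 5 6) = (5 6 14 10 16) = [0, 1, 2, 3, 4, 6, 14, 7, 8, 9, 16, 11, 12, 13, 10, 15, 5]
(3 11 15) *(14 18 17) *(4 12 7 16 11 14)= (3 14 18 17 4 12 7 16 11 15)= [0, 1, 2, 14, 12, 5, 6, 16, 8, 9, 10, 15, 7, 13, 18, 3, 11, 4, 17]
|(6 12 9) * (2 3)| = 6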